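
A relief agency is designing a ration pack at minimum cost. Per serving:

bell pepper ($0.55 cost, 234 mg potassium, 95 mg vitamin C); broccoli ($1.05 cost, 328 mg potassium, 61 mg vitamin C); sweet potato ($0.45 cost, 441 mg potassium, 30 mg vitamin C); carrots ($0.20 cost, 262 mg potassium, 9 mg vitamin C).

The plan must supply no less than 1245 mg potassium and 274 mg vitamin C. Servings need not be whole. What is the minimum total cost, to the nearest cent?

Check every corner: each single food scaled to meet both minima, and each pair solved so both constraints bind.
bell pepper only: max(1245/234, 274/95) = 5.321 servings → $2.93.
broccoli only: max(1245/328, 274/61) = 4.492 servings → $4.72.
sweet potato only: max(1245/441, 274/30) = 9.133 servings → $4.11.
carrots only: max(1245/262, 274/9) = 30.44 servings → $6.09.
bell pepper + broccoli with both tight: 0.8248 servings and 3.207 servings → $3.82.
bell pepper + sweet potato with both tight: 2.394 servings and 1.553 servings → $2.02.
bell pepper + carrots with both tight: 2.659 servings and 2.377 servings → $1.94.
broccoli + sweet potato: the both-tight solution has a negative serving — not a feasible corner.
broccoli + carrots with both targets exact would need a negative amount; discard.
sweet potato + carrots with both targets exact would need a negative amount; discard.
So the least-cost plan costs $1.94.

$1.94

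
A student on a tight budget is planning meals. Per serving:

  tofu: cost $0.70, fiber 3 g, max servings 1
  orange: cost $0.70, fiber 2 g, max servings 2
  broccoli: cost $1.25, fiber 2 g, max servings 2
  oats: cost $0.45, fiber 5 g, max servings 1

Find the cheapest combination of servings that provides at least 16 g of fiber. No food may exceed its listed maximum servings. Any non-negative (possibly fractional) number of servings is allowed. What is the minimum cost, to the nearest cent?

Cost per g of fiber: oats $0.0900, tofu $0.2333, orange $0.3500, broccoli $0.6250.
Take 1 serving of oats: +5.0 g fiber for $0.45 (total $0.45, still need 11.0 g).
Take 1 serving of tofu: +3.0 g fiber for $0.70 (total $1.15, still need 8.0 g).
Take 2 servings of orange: +4.0 g fiber for $1.40 (total $2.55, still need 4.0 g).
Take 2 servings of broccoli: +4.0 g fiber for $2.50 (total $5.05, still need 0.0 g).
Greedy by cheapest-per-g is optimal for a single linear constraint, so the minimum cost is $5.05.

$5.05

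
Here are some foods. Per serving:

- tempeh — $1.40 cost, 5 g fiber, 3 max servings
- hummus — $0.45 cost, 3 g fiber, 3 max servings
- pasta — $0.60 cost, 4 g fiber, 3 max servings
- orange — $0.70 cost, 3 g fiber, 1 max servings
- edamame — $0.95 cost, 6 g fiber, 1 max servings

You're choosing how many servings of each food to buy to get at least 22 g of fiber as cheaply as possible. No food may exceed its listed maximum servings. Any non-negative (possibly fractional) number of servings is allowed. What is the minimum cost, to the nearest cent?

$3.31

Cost per g of fiber: hummus $0.1500, pasta $0.1500, edamame $0.1583, orange $0.2333, tempeh $0.2800.
Take 3 servings of hummus: +9.0 g fiber for $1.35 (total $1.35, still need 13.0 g).
Take 3 servings of pasta: +12.0 g fiber for $1.80 (total $3.15, still need 1.0 g).
Take 0.1667 servings of edamame: +1.0 g fiber for $0.16 (total $3.31, still need 0.0 g).
Filling from the cheapest source first is optimal under one linear minimum: $3.31.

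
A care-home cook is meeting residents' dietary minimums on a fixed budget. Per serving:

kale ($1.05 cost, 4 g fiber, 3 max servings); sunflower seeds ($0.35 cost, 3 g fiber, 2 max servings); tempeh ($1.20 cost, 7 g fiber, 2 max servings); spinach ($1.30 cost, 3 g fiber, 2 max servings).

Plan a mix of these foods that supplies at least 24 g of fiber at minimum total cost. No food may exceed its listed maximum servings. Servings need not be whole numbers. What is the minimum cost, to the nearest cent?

$4.15

Cost per g of fiber: sunflower seeds $0.1167, tempeh $0.1714, kale $0.2625, spinach $0.4333.
Take 2 servings of sunflower seeds: +6.0 g fiber for $0.70 (total $0.70, still need 18.0 g).
Take 2 servings of tempeh: +14.0 g fiber for $2.40 (total $3.10, still need 4.0 g).
Take 1 serving of kale: +4.0 g fiber for $1.05 (total $4.15, still need 0.0 g).
Greedy by cheapest-per-g is optimal for a single linear constraint, so the minimum cost is $4.15.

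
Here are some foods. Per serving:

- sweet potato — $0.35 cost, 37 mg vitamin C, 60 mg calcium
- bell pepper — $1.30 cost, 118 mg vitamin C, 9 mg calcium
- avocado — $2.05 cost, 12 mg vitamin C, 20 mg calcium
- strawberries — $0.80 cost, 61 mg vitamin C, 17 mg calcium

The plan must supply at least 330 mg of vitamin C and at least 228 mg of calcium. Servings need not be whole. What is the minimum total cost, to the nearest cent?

$3.12

A basic optimal solution has at most two foods positive. Try each food alone and each pair with both targets met exactly.
sweet potato only: max(330/37, 228/60) = 8.919 servings → $3.12.
bell pepper only: max(330/118, 228/9) = 25.33 servings → $32.93.
avocado only: max(330/12, 228/20) = 27.5 servings → $56.38.
strawberries only: max(330/61, 228/17) = 13.41 servings → $10.73.
sweet potato + bell pepper with both tight: 3.547 servings and 1.684 servings → $3.43.
sweet potato + avocado: intersection lies outside the first quadrant.
sweet potato + strawberries with both tight: 2.738 servings and 3.749 servings → $3.96.
bell pepper + avocado with both tight: 1.716 servings and 10.63 servings → $24.02.
bell pepper + strawberries with both targets exact would need a negative amount; discard.
avocado + strawberries with both tight: 8.167 servings and 3.803 servings → $19.79.
Cheapest feasible corner: $3.12.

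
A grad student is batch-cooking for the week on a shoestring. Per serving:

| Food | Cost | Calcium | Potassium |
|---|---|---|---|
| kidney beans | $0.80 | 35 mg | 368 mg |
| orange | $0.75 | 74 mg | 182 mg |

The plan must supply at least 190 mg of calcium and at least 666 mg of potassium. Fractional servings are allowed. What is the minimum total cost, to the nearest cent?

With two linear requirements the optimum uses one or two foods; enumerate the corners.
kidney beans only: max(190/35, 666/368) = 5.429 servings → $4.34.
orange only: max(190/74, 666/182) = 3.659 servings → $2.74.
kidney beans + orange with both tight: 0.7048 servings and 2.234 servings → $2.24.
Cheapest feasible corner: $2.24.

$2.24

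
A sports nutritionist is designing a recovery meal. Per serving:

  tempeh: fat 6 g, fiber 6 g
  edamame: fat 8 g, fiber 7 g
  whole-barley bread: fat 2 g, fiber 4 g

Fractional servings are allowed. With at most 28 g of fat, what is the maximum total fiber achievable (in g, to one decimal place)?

56.0 g

Fiber per g fat: whole-barley bread 2, tempeh 1, edamame 0.875.
With no serving limits, spend the whole fat allowance on whole-barley bread: 28 g / 2 g × 4 g = 56.0 g.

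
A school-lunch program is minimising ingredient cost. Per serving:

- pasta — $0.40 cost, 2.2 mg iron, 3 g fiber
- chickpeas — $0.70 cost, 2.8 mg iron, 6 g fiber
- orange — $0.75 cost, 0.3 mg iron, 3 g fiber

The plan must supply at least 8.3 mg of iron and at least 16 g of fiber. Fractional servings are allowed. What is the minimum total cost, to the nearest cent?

At the optimum either one food covers both requirements or two foods hit both targets exactly; no other combination can be cheaper.
pasta only: max(8.3/2.2, 16/3) = 5.333 servings → $2.13.
chickpeas only: max(8.3/2.8, 16/6) = 2.964 servings → $2.08.
orange only: max(8.3/0.3, 16/3) = 27.67 servings → $20.75.
pasta + chickpeas with both tight: 1.042 servings and 2.146 servings → $1.92.
pasta + orange with both tight: 3.526 servings and 1.807 servings → $2.77.
chickpeas + orange: the both-tight solution has a negative serving — not a feasible corner.
Cheapest feasible corner: $1.92.

$1.92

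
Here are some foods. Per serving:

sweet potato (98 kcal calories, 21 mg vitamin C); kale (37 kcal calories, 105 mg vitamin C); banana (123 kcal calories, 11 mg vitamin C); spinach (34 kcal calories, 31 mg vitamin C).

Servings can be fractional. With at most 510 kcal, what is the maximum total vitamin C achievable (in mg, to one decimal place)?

Vitamin C per kcal: kale 2.838, spinach 0.9118, sweet potato 0.2143, banana 0.08943.
With no serving limits, spend the whole calories allowance on kale: 510 kcal / 37 kcal × 105 mg = 1447.3 mg.

1447.3 mg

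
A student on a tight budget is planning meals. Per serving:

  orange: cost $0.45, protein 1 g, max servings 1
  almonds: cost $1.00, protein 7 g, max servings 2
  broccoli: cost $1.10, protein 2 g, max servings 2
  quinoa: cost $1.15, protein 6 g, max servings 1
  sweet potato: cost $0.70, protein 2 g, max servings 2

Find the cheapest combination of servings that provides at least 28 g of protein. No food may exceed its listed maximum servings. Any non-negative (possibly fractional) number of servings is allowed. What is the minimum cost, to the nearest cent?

$6.65

Cost per g of protein: almonds $0.1429, quinoa $0.1917, sweet potato $0.3500, orange $0.4500, broccoli $0.5500.
Take 2 servings of almonds: +14.0 g protein for $2.00 (total $2.00, still need 14.0 g).
Take 1 serving of quinoa: +6.0 g protein for $1.15 (total $3.15, still need 8.0 g).
Take 2 servings of sweet potato: +4.0 g protein for $1.40 (total $4.55, still need 4.0 g).
Take 1 serving of orange: +1.0 g protein for $0.45 (total $5.00, still need 3.0 g).
Take 1.5 servings of broccoli: +3.0 g protein for $1.65 (total $6.65, still need 0.0 g).
Filling from the cheapest source first is optimal under one linear minimum: $6.65.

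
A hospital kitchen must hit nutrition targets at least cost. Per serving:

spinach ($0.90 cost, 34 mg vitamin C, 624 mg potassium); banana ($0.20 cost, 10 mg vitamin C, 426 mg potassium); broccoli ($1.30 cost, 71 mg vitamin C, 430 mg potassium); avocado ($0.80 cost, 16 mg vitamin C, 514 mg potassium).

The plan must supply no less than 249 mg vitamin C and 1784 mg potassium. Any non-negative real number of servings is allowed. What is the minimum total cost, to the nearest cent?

$4.57

At the optimum either one food covers both requirements or two foods hit both targets exactly; no other combination can be cheaper.
spinach only: max(249/34, 1784/624) = 7.324 servings → $6.59.
banana only: max(249/10, 1784/426) = 24.9 servings → $4.98.
broccoli only: max(249/71, 1784/430) = 4.149 servings → $5.39.
avocado only: max(249/16, 1784/514) = 15.56 servings → $12.45.
spinach + banana: intersection lies outside the first quadrant.
spinach + broccoli with both tight: 0.6601 servings and 3.191 servings → $4.74.
spinach + avocado: intersection lies outside the first quadrant.
banana + broccoli with both tight: 0.7552 servings and 3.401 servings → $4.57.
banana + avocado: intersection lies outside the first quadrant.
broccoli + avocado with both tight: 3.358 servings and 0.6616 servings → $4.89.
So the least-cost plan costs $4.57.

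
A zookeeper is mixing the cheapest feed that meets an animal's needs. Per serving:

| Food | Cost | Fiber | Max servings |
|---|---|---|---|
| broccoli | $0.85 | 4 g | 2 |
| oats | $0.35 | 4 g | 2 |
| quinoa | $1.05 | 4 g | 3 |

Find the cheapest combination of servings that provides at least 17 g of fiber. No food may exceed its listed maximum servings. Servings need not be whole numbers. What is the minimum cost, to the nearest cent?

Cost per g of fiber: oats $0.0875, broccoli $0.2125, quinoa $0.2625.
Take 2 servings of oats: +8.0 g fiber for $0.70 (total $0.70, still need 9.0 g).
Take 2 servings of broccoli: +8.0 g fiber for $1.70 (total $2.40, still need 1.0 g).
Take 0.25 servings of quinoa: +1.0 g fiber for $0.26 (total $2.66, still need 0.0 g).
Filling from the cheapest source first is optimal under one linear minimum: $2.66.

$2.66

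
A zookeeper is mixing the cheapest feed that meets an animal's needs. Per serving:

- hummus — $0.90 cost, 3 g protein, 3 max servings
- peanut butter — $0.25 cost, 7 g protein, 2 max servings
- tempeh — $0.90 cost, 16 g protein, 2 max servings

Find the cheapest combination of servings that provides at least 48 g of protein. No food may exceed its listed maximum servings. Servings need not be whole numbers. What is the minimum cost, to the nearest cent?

Cost per g of protein: peanut butter $0.0357, tempeh $0.0563, hummus $0.3000.
Take 2 servings of peanut butter: +14.0 g protein for $0.50 (total $0.50, still need 34.0 g).
Take 2 servings of tempeh: +32.0 g protein for $1.80 (total $2.30, still need 2.0 g).
Take 0.6667 servings of hummus: +2.0 g protein for $0.60 (total $2.90, still need 0.0 g).
Filling from the cheapest source first is optimal under one linear minimum: $2.90.

$2.90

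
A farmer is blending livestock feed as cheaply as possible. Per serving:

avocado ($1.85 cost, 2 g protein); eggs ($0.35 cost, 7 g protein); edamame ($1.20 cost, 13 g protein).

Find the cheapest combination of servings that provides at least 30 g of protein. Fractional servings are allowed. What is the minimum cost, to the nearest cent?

Cost per g of protein: eggs $0.0500, edamame $0.0923, avocado $0.9250.
With no serving limits, use only eggs: 30 g / 7 g = 4.286 servings × $0.35 = $1.50.

$1.50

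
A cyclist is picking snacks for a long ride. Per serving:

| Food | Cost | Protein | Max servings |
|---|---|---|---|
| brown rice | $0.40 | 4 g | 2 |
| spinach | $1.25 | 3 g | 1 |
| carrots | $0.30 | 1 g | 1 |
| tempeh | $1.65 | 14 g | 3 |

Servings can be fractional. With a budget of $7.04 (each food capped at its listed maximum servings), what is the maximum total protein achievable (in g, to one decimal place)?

Protein per dollar: brown rice 10, tempeh 8.485, carrots 3.333, spinach 2.4.
Take 2 servings of brown rice: spends $0.80, +8.0 g protein (running total 8.0 g).
Take 3 servings of tempeh: spends $4.95, +42.0 g protein (running total 50.0 g).
Take 1 serving of carrots: spends $0.30, +1.0 g protein (running total 51.0 g).
Take 0.792 servings of spinach: spends $0.99, +2.4 g protein (running total 53.4 g).
Filling greedily by protein-per-dollar is optimal for one linear limit, giving 53.4 g.

53.4 g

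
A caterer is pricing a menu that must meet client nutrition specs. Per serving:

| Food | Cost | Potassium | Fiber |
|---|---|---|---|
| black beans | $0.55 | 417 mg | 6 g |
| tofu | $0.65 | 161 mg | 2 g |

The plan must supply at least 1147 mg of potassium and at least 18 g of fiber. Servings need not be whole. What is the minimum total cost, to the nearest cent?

The cheapest plan sits at a corner of the feasible region — with two constraints it uses at most two foods.
black beans only: max(1147/417, 18/6) = 3 servings → $1.65.
tofu only: max(1147/161, 18/2) = 9 servings → $5.85.
black beans + tofu with both targets exact would need a negative amount; discard.
So the least-cost plan costs $1.65.

$1.65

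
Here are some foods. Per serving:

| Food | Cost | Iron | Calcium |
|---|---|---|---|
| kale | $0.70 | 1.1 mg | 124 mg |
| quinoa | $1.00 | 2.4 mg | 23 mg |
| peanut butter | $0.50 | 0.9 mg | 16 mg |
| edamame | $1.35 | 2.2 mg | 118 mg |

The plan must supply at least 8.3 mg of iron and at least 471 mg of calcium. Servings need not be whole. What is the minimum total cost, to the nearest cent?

With two linear requirements the optimum uses one or two foods; enumerate the corners.
kale only: max(8.3/1.1, 471/124) = 7.545 servings → $5.28.
quinoa only: max(8.3/2.4, 471/23) = 20.48 servings → $20.48.
peanut butter only: max(8.3/0.9, 471/16) = 29.44 servings → $14.72.
edamame only: max(8.3/2.2, 471/118) = 3.992 servings → $5.39.
kale + quinoa with both tight: 3.45 servings and 1.877 servings → $4.29.
kale + peanut butter with both tight: 3.097 servings and 5.437 servings → $4.89.
kale + edamame with both tight: 0.3972 servings and 3.574 servings → $5.10.
quinoa + peanut butter: intersection lies outside the first quadrant.
quinoa + edamame: the both-tight solution has a negative serving — not a feasible corner.
peanut butter + edamame with both targets exact would need a negative amount; discard.
The minimum over all feasible corners is $4.29.

$4.29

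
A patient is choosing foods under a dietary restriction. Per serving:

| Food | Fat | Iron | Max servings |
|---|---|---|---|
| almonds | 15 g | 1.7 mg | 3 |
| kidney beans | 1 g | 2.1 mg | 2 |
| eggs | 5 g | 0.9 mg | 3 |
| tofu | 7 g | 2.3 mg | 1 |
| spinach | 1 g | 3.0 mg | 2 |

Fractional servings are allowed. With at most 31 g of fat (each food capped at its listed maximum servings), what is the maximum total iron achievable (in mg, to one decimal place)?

15.8 mg

Iron per g fat: spinach 3, kidney beans 2.1, tofu 0.3286, eggs 0.18, almonds 0.1133.
Take 2 servings of spinach: uses 2 g fat, +6.0 mg iron (running total 6.0 mg).
Take 2 servings of kidney beans: uses 2 g fat, +4.2 mg iron (running total 10.2 mg).
Take 1 serving of tofu: uses 7 g fat, +2.3 mg iron (running total 12.5 mg).
Take 3 servings of eggs: uses 15 g fat, +2.7 mg iron (running total 15.2 mg).
Take 0.3333 servings of almonds: uses 5 g fat, +0.6 mg iron (running total 15.8 mg).
Greedy by best ratio exhausts the fat allowance optimally: 15.8 mg.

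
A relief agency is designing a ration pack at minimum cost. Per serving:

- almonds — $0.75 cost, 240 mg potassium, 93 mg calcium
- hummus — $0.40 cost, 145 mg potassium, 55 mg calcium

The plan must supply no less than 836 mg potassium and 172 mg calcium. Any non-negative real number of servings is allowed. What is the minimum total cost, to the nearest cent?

The cheapest plan sits at a corner of the feasible region — with two constraints it uses at most two foods.
almonds only: max(836/240, 172/93) = 3.483 servings → $2.61.
hummus only: max(836/145, 172/55) = 5.766 servings → $2.31.
almonds + hummus: intersection lies outside the first quadrant.
The minimum over all feasible corners is $2.31.

$2.31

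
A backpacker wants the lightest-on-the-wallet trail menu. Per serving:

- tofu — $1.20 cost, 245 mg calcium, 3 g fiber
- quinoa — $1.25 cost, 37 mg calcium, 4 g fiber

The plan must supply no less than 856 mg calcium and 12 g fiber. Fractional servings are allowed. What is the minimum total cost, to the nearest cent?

tofu only: max(856/245, 12/3) = 4 servings → $4.80.
quinoa only: max(856/37, 12/4) = 23.14 servings → $28.92.
tofu + quinoa with both tight: 3.429 servings and 0.4281 servings → $4.65.
The minimum over all feasible corners is $4.65.

$4.65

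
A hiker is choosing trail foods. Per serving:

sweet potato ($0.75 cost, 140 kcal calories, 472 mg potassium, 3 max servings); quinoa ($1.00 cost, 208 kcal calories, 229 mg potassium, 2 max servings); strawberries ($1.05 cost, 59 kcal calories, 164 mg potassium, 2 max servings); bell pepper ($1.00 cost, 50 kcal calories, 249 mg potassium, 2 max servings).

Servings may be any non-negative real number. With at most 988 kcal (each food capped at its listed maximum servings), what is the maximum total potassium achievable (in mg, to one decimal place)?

2627.3 mg

Potassium per kcal: bell pepper 4.98, sweet potato 3.371, strawberries 2.78, quinoa 1.101.
Take 2 servings of bell pepper: uses 100 kcal, +498.0 mg potassium (running total 498.0 mg).
Take 3 servings of sweet potato: uses 420 kcal, +1416.0 mg potassium (running total 1914.0 mg).
Take 2 servings of strawberries: uses 118 kcal, +328.0 mg potassium (running total 2242.0 mg).
Take 1.683 servings of quinoa: uses 350 kcal, +385.3 mg potassium (running total 2627.3 mg).
Greedy by best ratio exhausts the calories allowance optimally: 2627.3 mg.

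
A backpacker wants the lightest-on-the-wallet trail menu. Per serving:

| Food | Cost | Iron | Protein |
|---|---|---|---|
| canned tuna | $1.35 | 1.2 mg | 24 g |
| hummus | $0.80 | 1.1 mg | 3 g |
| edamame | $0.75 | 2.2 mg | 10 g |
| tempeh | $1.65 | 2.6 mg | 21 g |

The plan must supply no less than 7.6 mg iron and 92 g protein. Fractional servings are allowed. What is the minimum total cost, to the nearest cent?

$5.51

canned tuna only: max(7.6/1.2, 92/24) = 6.333 servings → $8.55.
hummus only: max(7.6/1.1, 92/3) = 30.67 servings → $24.53.
edamame only: max(7.6/2.2, 92/10) = 9.2 servings → $6.90.
tempeh only: max(7.6/2.6, 92/21) = 4.381 servings → $7.23.
canned tuna + hummus with both tight: 3.439 servings and 3.158 servings → $7.17.
canned tuna + edamame with both tight: 3.098 servings and 1.765 servings → $5.51.
canned tuna + tempeh with both tight: 2.14 servings and 1.935 servings → $6.08.
hummus + edamame with both targets exact would need a negative amount; discard.
hummus + tempeh: the both-tight solution has a negative serving — not a feasible corner.
edamame + tempeh: intersection lies outside the first quadrant.
So the least-cost plan costs $5.51.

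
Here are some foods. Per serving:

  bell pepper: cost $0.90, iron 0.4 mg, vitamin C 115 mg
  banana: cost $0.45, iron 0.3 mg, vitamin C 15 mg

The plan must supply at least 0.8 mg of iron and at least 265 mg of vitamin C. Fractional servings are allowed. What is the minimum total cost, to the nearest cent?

With two linear requirements the optimum uses one or two foods; enumerate the corners.
bell pepper only: max(0.8/0.4, 265/115) = 2.304 servings → $2.07.
banana only: max(0.8/0.3, 265/15) = 17.67 servings → $7.95.
bell pepper + banana: the both-tight solution has a negative serving — not a feasible corner.
Cheapest feasible corner: $2.07.

$2.07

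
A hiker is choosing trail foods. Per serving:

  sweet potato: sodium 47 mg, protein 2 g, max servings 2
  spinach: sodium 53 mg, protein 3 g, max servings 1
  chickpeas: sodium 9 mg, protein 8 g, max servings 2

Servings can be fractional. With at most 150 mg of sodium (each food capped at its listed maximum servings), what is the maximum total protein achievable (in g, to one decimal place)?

Protein per mg sodium: chickpeas 0.8889, spinach 0.0566, sweet potato 0.04255.
Take 2 servings of chickpeas: uses 18 mg sodium, +16.0 g protein (running total 16.0 g).
Take 1 serving of spinach: uses 53 mg sodium, +3.0 g protein (running total 19.0 g).
Take 1.681 servings of sweet potato: uses 79 mg sodium, +3.4 g protein (running total 22.4 g).
Filling greedily by protein-per-mg sodium is optimal for one linear limit, giving 22.4 g.

22.4 g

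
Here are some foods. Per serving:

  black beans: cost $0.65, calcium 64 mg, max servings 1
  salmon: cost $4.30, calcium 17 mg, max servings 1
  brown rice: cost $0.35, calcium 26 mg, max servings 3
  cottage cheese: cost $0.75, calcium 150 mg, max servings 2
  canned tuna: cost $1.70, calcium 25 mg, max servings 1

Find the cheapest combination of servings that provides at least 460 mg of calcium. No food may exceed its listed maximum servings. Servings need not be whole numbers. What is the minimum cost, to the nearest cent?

Cost per mg of calcium: cottage cheese $0.0050, black beans $0.0102, brown rice $0.0135, canned tuna $0.0680, salmon $0.2529.
Take 2 servings of cottage cheese: +300.0 mg calcium for $1.50 (total $1.50, still need 160.0 mg).
Take 1 serving of black beans: +64.0 mg calcium for $0.65 (total $2.15, still need 96.0 mg).
Take 3 servings of brown rice: +78.0 mg calcium for $1.05 (total $3.20, still need 18.0 mg).
Take 0.72 servings of canned tuna: +18.0 mg calcium for $1.22 (total $4.42, still need 0.0 mg).
Greedy by cheapest-per-mg is optimal for a single linear constraint, so the minimum cost is $4.42.

$4.42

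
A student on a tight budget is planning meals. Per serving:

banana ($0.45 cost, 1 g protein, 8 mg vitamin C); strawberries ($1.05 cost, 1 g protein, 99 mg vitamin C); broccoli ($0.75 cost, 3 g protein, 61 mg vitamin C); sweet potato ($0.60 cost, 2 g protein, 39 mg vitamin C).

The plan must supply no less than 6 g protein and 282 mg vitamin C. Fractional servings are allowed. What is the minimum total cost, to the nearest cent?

For a min-cost LP with two ≥-constraints, a basic feasible solution has at most two positive variables.
banana only: max(6/1, 282/8) = 35.25 servings → $15.86.
strawberries only: max(6/1, 282/99) = 6 servings → $6.30.
broccoli only: max(6/3, 282/61) = 4.623 servings → $3.47.
sweet potato only: max(6/2, 282/39) = 7.231 servings → $4.34.
banana + strawberries with both tight: 3.429 servings and 2.571 servings → $4.24.
banana + broccoli with both targets exact would need a negative amount; discard.
banana + sweet potato: intersection lies outside the first quadrant.
strawberries + broccoli with both tight: 2.034 servings and 1.322 servings → $3.13.
strawberries + sweet potato with both tight: 2.075 servings and 1.962 servings → $3.36.
broccoli + sweet potato: the both-tight solution has a negative serving — not a feasible corner.
The minimum over all feasible corners is $3.13.

$3.13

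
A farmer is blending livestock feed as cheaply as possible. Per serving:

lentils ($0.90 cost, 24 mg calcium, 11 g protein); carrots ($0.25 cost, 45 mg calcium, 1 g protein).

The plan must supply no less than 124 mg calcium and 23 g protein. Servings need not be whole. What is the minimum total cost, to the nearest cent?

lentils only: max(124/24, 23/11) = 5.167 servings → $4.65.
carrots only: max(124/45, 23/1) = 23 servings → $5.75.
lentils + carrots with both tight: 1.934 servings and 1.724 servings → $2.17.
So the least-cost plan costs $2.17.

$2.17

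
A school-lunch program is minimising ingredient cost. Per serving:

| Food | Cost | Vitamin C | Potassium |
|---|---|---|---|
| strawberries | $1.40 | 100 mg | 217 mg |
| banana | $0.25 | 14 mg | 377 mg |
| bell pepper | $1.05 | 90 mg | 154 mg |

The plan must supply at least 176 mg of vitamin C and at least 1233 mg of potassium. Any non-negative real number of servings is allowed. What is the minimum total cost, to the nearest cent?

With two linear requirements the optimum uses one or two foods; enumerate the corners.
strawberries only: max(176/100, 1233/217) = 5.682 servings → $7.95.
banana only: max(176/14, 1233/377) = 12.57 servings → $3.14.
bell pepper only: max(176/90, 1233/154) = 8.006 servings → $8.41.
strawberries + banana with both tight: 1.416 servings and 2.455 servings → $2.60.
strawberries + bell pepper: intersection lies outside the first quadrant.
banana + bell pepper with both tight: 2.639 servings and 1.545 servings → $2.28.
So the least-cost plan costs $2.28.

$2.28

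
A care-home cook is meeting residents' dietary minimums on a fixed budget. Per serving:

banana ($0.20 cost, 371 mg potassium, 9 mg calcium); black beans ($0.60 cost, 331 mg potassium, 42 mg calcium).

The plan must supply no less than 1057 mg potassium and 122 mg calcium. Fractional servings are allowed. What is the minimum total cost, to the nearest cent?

$1.77

Compare the cost at each extreme point of the feasible region.
banana only: max(1057/371, 122/9) = 13.56 servings → $2.71.
black beans only: max(1057/331, 122/42) = 3.193 servings → $1.92.
banana + black beans with both tight: 0.3183 servings and 2.837 servings → $1.77.
So the least-cost plan costs $1.77.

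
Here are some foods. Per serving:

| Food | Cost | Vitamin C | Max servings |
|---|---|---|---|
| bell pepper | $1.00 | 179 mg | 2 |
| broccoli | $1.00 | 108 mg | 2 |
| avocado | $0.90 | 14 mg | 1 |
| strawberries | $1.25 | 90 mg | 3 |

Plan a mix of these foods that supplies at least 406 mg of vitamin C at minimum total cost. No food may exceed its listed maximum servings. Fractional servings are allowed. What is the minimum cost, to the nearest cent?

$2.44

Cost per mg of vitamin C: bell pepper $0.0056, broccoli $0.0093, strawberries $0.0139, avocado $0.0643.
Take 2 servings of bell pepper: +358.0 mg vitamin C for $2.00 (total $2.00, still need 48.0 mg).
Take 0.4444 servings of broccoli: +48.0 mg vitamin C for $0.44 (total $2.44, still need 0.0 mg).
Filling from the cheapest source first is optimal under one linear minimum: $2.44.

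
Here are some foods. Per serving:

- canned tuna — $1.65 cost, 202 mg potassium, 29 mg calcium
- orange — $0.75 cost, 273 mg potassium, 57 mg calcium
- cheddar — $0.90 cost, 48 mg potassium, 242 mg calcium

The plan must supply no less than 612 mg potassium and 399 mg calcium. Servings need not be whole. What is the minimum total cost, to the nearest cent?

$2.58

An LP optimum is at a vertex; with two nutrient constraints at most two foods are used. Check each candidate.
canned tuna only: max(612/202, 399/29) = 13.76 servings → $22.70.
orange only: max(612/273, 399/57) = 7 servings → $5.25.
cheddar only: max(612/48, 399/242) = 12.75 servings → $11.47.
canned tuna + orange with both targets exact would need a negative amount; discard.
canned tuna + cheddar with both tight: 2.715 servings and 1.323 servings → $5.67.
orange + cheddar with both tight: 2.036 servings and 1.169 servings → $2.58.
The minimum over all feasible corners is $2.58.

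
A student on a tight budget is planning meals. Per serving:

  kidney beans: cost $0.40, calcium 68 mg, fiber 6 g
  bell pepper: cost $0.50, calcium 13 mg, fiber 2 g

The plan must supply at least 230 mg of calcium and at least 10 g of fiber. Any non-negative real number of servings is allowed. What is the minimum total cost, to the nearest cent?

At the optimum either one food covers both requirements or two foods hit both targets exactly; no other combination can be cheaper.
kidney beans only: max(230/68, 10/6) = 3.382 servings → $1.35.
bell pepper only: max(230/13, 10/2) = 17.69 servings → $8.85.
kidney beans + bell pepper: intersection lies outside the first quadrant.
Cheapest feasible corner: $1.35.

$1.35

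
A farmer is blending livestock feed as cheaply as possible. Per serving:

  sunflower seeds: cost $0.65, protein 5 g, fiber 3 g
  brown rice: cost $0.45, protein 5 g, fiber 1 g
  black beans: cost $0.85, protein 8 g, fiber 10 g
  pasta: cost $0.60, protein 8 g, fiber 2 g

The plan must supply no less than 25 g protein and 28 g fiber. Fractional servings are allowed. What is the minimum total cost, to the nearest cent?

$2.55

This is a tiny linear program; its minimum lies at a vertex of the feasible set. List the vertices and price them.
sunflower seeds only: max(25/5, 28/3) = 9.333 servings → $6.07.
brown rice only: max(25/5, 28/1) = 28 servings → $12.60.
black beans only: max(25/8, 28/10) = 3.125 servings → $2.66.
pasta only: max(25/8, 28/2) = 14 servings → $8.40.
sunflower seeds + brown rice: the both-tight solution has a negative serving — not a feasible corner.
sunflower seeds + black beans with both tight: 1 serving and 2.5 servings → $2.77.
sunflower seeds + pasta with both targets exact would need a negative amount; discard.
brown rice + black beans with both tight: 0.619 servings and 2.738 servings → $2.61.
brown rice + pasta: intersection lies outside the first quadrant.
black beans + pasta with both tight: 2.719 servings and 0.4062 servings → $2.55.
Cheapest feasible corner: $2.55.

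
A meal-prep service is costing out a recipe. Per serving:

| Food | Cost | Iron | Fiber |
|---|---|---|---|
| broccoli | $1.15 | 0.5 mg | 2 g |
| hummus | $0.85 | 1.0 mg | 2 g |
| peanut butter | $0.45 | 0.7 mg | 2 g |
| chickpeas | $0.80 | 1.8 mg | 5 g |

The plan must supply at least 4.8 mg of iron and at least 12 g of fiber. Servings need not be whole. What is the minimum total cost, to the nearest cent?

$2.13

This is a tiny linear program; its minimum lies at a vertex of the feasible set. List the vertices and price them.
broccoli only: max(4.8/0.5, 12/2) = 9.6 servings → $11.04.
hummus only: max(4.8/1.0, 12/2) = 6 servings → $5.10.
peanut butter only: max(4.8/0.7, 12/2) = 6.857 servings → $3.09.
chickpeas only: max(4.8/1.8, 12/5) = 2.667 servings → $2.13.
broccoli + hummus with both tight: 2.4 servings and 3.6 servings → $5.82.
broccoli + peanut butter: the both-tight solution has a negative serving — not a feasible corner.
broccoli + chickpeas: the both-tight solution has a negative serving — not a feasible corner.
hummus + peanut butter with both tight: 2 servings and 4 servings → $3.50.
hummus + chickpeas with both tight: 1.714 servings and 1.714 servings → $2.83.
peanut butter + chickpeas: the both-tight solution has a negative serving — not a feasible corner.
The minimum over all feasible corners is $2.13.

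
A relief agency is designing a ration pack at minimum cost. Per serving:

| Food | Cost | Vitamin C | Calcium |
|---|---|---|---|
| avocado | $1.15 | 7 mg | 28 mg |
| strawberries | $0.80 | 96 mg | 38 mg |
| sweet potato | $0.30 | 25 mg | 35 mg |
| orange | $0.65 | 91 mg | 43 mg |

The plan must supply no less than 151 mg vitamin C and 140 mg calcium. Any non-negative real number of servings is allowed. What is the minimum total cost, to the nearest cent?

$1.44

For a min-cost LP with two ≥-constraints, a basic feasible solution has at most two positive variables.
avocado only: max(151/7, 140/28) = 21.57 servings → $24.81.
strawberries only: max(151/96, 140/38) = 3.684 servings → $2.95.
sweet potato only: max(151/25, 140/35) = 6.04 servings → $1.81.
orange only: max(151/91, 140/43) = 3.256 servings → $2.12.
avocado + strawberries with both tight: 3.18 servings and 1.341 servings → $4.73.
avocado + sweet potato: intersection lies outside the first quadrant.
avocado + orange with both tight: 2.78 servings and 1.445 servings → $4.14.
strawberries + sweet potato with both tight: 0.7407 servings and 3.196 servings → $1.55.
strawberries + orange: the both-tight solution has a negative serving — not a feasible corner.
sweet potato + orange with both tight: 2.961 servings and 0.846 servings → $1.44.
The minimum over all feasible corners is $1.44.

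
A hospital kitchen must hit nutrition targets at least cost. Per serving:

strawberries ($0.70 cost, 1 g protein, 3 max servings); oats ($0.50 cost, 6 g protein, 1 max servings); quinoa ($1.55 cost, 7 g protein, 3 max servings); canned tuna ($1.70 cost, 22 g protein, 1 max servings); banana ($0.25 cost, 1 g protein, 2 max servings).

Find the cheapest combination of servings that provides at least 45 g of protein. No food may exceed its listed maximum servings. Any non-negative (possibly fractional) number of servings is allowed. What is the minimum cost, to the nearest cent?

$5.96

Cost per g of protein: canned tuna $0.0773, oats $0.0833, quinoa $0.2214, banana $0.2500, strawberries $0.7000.
Take 1 serving of canned tuna: +22.0 g protein for $1.70 (total $1.70, still need 23.0 g).
Take 1 serving of oats: +6.0 g protein for $0.50 (total $2.20, still need 17.0 g).
Take 2.429 servings of quinoa: +17.0 g protein for $3.76 (total $5.96, still need 0.0 g).
Greedy by cheapest-per-g is optimal for a single linear constraint, so the minimum cost is $5.96.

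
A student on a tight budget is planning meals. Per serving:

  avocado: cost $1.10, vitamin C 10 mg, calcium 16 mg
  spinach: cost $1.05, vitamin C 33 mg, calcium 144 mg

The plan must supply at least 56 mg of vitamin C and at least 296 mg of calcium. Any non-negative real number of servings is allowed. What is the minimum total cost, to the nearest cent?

Two binding constraints pin down two serving amounts, so the optimal mix uses at most two foods. The candidates are each food alone (scaled to the tighter of vitamin C/calcium) and each pair with both constraints tight.
avocado only: max(56/10, 296/16) = 18.5 servings → $20.35.
spinach only: max(56/33, 296/144) = 2.056 servings → $2.16.
avocado + spinach with both targets exact would need a negative amount; discard.
The minimum over all feasible corners is $2.16.

$2.16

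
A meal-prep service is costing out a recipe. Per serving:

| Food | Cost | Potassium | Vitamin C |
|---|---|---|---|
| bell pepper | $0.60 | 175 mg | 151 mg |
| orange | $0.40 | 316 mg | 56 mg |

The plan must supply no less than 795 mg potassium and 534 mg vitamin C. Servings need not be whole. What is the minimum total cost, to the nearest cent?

$2.25

Check every corner: each single food scaled to meet both minima, and each pair solved so both constraints bind.
bell pepper only: max(795/175, 534/151) = 4.543 servings → $2.73.
orange only: max(795/316, 534/56) = 9.536 servings → $3.81.
bell pepper + orange with both tight: 3.276 servings and 0.7014 servings → $2.25.
So the least-cost plan costs $2.25.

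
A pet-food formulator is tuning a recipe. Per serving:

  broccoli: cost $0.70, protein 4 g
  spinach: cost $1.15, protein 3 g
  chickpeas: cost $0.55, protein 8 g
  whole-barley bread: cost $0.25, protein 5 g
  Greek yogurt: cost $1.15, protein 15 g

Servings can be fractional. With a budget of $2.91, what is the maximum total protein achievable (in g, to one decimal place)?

58.2 g

Protein per dollar: whole-barley bread 20, chickpeas 14.55, Greek yogurt 13.04, broccoli 5.714, spinach 2.609.
With no serving limits, spend the whole cost allowance on whole-barley bread: $2.91 / $0.25 × 5 g = 58.2 g.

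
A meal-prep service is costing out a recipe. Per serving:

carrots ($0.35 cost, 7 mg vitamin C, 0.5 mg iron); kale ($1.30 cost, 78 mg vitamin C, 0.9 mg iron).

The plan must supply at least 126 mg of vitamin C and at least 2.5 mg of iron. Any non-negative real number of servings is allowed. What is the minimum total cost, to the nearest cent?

A basic optimal solution has at most two foods positive. Try each food alone and each pair with both targets met exactly.
carrots only: max(126/7, 2.5/0.5) = 18 servings → $6.30.
kale only: max(126/78, 2.5/0.9) = 2.778 servings → $3.61.
carrots + kale with both tight: 2.495 servings and 1.391 servings → $2.68.
Cheapest feasible corner: $2.68.

$2.68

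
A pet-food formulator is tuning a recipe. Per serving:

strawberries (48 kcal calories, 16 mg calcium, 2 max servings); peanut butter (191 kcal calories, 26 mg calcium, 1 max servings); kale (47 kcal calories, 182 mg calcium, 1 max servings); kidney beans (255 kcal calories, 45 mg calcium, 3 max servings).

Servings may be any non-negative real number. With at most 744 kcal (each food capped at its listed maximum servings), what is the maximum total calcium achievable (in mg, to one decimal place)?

Calcium per kcal: kale 3.872, strawberries 0.3333, kidney beans 0.1765, peanut butter 0.1361.
Take 1 serving of kale: uses 47 kcal, +182.0 mg calcium (running total 182.0 mg).
Take 2 servings of strawberries: uses 96 kcal, +32.0 mg calcium (running total 214.0 mg).
Take 2.357 servings of kidney beans: uses 601 kcal, +106.1 mg calcium (running total 320.1 mg).
Filling greedily by calcium-per-kcal is optimal for one linear limit, giving 320.1 mg.

320.1 mg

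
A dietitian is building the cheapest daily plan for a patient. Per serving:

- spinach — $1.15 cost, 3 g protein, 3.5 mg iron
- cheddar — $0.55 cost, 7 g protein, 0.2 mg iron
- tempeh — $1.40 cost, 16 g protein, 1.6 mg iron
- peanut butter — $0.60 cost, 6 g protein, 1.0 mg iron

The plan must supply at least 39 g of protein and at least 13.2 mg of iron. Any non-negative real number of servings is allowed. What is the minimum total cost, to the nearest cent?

A basic optimal solution has at most two foods positive. Try each food alone and each pair with both targets met exactly.
spinach only: max(39/3, 13.2/3.5) = 13 servings → $14.95.
cheddar only: max(39/7, 13.2/0.2) = 66 servings → $36.30.
tempeh only: max(39/16, 13.2/1.6) = 8.25 servings → $11.55.
peanut butter only: max(39/6, 13.2/1.0) = 13.2 servings → $7.92.
spinach + cheddar with both tight: 3.54 servings and 4.054 servings → $6.30.
spinach + tempeh with both tight: 2.906 servings and 1.893 servings → $5.99.
spinach + peanut butter with both tight: 2.233 servings and 5.383 servings → $5.80.
cheddar + tempeh: the both-tight solution has a negative serving — not a feasible corner.
cheddar + peanut butter: the both-tight solution has a negative serving — not a feasible corner.
tempeh + peanut butter: the both-tight solution has a negative serving — not a feasible corner.
Cheapest feasible corner: $5.80.

$5.80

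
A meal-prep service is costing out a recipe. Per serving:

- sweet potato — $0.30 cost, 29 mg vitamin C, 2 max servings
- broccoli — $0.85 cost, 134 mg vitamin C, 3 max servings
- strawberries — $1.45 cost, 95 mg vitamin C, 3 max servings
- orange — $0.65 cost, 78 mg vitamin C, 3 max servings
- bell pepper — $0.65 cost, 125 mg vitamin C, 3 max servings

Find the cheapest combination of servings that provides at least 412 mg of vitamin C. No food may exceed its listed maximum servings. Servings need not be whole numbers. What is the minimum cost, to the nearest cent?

$2.18

Cost per mg of vitamin C: bell pepper $0.0052, broccoli $0.0063, orange $0.0083, sweet potato $0.0103, strawberries $0.0153.
Take 3 servings of bell pepper: +375.0 mg vitamin C for $1.95 (total $1.95, still need 37.0 mg).
Take 0.2761 servings of broccoli: +37.0 mg vitamin C for $0.23 (total $2.18, still need 0.0 mg).
Filling from the cheapest source first is optimal under one linear minimum: $2.18.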